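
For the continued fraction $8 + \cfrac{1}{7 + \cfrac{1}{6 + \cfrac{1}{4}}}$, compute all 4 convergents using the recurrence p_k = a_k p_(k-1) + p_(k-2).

8/1, 57/7, 350/43, 1457/179

Using the convergent recurrence p_i = a_i*p_{i-1} + p_{i-2}, q_i = a_i*q_{i-1} + q_{i-2} with p_{-2}=0, p_{-1}=1, q_{-2}=1, q_{-1}=0:
  i=0: a_0=8, p_0 = 8*1 + 0 = 8, q_0 = 8*0 + 1 = 1.
  i=1: a_1=7, p_1 = 7*8 + 1 = 57, q_1 = 7*1 + 0 = 7.
  i=2: a_2=6, p_2 = 6*57 + 8 = 350, q_2 = 6*7 + 1 = 43.
  i=3: a_3=4, p_3 = 4*350 + 57 = 1457, q_3 = 4*43 + 7 = 179.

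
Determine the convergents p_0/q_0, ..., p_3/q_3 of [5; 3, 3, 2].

Using the convergent recurrence p_i = a_i*p_{i-1} + p_{i-2}, q_i = a_i*q_{i-1} + q_{i-2} with p_{-2}=0, p_{-1}=1, q_{-2}=1, q_{-1}=0:
  i=0: a_0=5, p_0 = 5*1 + 0 = 5, q_0 = 5*0 + 1 = 1.
  i=1: a_1=3, p_1 = 3*5 + 1 = 16, q_1 = 3*1 + 0 = 3.
  i=2: a_2=3, p_2 = 3*16 + 5 = 53, q_2 = 3*3 + 1 = 10.
  i=3: a_3=2, p_3 = 2*53 + 16 = 122, q_3 = 2*10 + 3 = 23.

5/1, 16/3, 53/10, 122/23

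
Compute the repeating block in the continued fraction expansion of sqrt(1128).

Write x_i = (sqrt(1128) + m_i)/d_i with (m_0, d_0) = (0, 1). a_0 = floor(sqrt(1128)) = 33, since 33^2 = 1089 <= 1128 < 1156 = 34^2.
Iterate m_{i+1} = d_i*a_i - m_i, d_{i+1} = (1128 - m_{i+1}^2)/d_i, a_{i+1} = floor((a_0 + m_{i+1})/d_{i+1}):
  m_1 = 1*33 - 0 = 33, d_1 = (1128 - 33^2)/1 = 39/1 = 39, a_1 = floor((33 + 33)/39) = 1.
  m_2 = 39*1 - 33 = 6, d_2 = (1128 - 6^2)/39 = 1092/39 = 28, a_2 = floor((33 + 6)/28) = 1.
  m_3 = 28*1 - 6 = 22, d_3 = (1128 - 22^2)/28 = 644/28 = 23, a_3 = floor((33 + 22)/23) = 2.
  m_4 = 23*2 - 22 = 24, d_4 = (1128 - 24^2)/23 = 552/23 = 24, a_4 = floor((33 + 24)/24) = 2.
  m_5 = 24*2 - 24 = 24, d_5 = (1128 - 24^2)/24 = 552/24 = 23, a_5 = floor((33 + 24)/23) = 2.
  m_6 = 23*2 - 24 = 22, d_6 = (1128 - 22^2)/23 = 644/23 = 28, a_6 = floor((33 + 22)/28) = 1.
  m_7 = 28*1 - 22 = 6, d_7 = (1128 - 6^2)/28 = 1092/28 = 39, a_7 = floor((33 + 6)/39) = 1.
  m_8 = 39*1 - 6 = 33, d_8 = (1128 - 33^2)/39 = 39/39 = 1, a_8 = floor((33 + 33)/1) = 66.
  m_9 = 1*66 - 33 = 33, d_9 = (1128 - 33^2)/1 = 39/1 = 39: (m_9, d_9) = (m_1, d_1) = (33, 39), so from here the quotients repeat a_1, ..., a_8; the period length is 8.
Hence the expansion of sqrt(1128) is a_0 = 33 followed by the repeating block 1, 1, 2, 2, 2, 1, 1, 66 (period 8).

[33; (1, 1, 2, 2, 2, 1, 1, 66)]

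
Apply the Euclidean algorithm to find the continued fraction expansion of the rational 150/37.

[4; 18, 2]

Run the Euclidean algorithm on 150 and 37; the successive quotients are the partial quotients a_0, a_1, ... (each step inverts the fractional part left over by the previous one):
  150 = 4*37 + 2, so a_0 = 4.
  37 = 18*2 + 1, so a_1 = 18.
  2 = 2*1 + 0, so a_2 = 2.
The remainder reaches 0 after 3 divisions, so the expansion has 3 partial quotients, read off in order.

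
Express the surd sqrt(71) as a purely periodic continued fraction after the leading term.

Write x_i = (sqrt(71) + m_i)/d_i with (m_0, d_0) = (0, 1). a_0 = floor(sqrt(71)) = 8, since 8^2 = 64 <= 71 < 81 = 9^2.
Iterate m_{i+1} = d_i*a_i - m_i, d_{i+1} = (71 - m_{i+1}^2)/d_i, a_{i+1} = floor((a_0 + m_{i+1})/d_{i+1}):
  m_1 = 1*8 - 0 = 8, d_1 = (71 - 8^2)/1 = 7/1 = 7, a_1 = floor((8 + 8)/7) = 2.
  m_2 = 7*2 - 8 = 6, d_2 = (71 - 6^2)/7 = 35/7 = 5, a_2 = floor((8 + 6)/5) = 2.
  m_3 = 5*2 - 6 = 4, d_3 = (71 - 4^2)/5 = 55/5 = 11, a_3 = floor((8 + 4)/11) = 1.
  m_4 = 11*1 - 4 = 7, d_4 = (71 - 7^2)/11 = 22/11 = 2, a_4 = floor((8 + 7)/2) = 7.
  m_5 = 2*7 - 7 = 7, d_5 = (71 - 7^2)/2 = 22/2 = 11, a_5 = floor((8 + 7)/11) = 1.
  m_6 = 11*1 - 7 = 4, d_6 = (71 - 4^2)/11 = 55/11 = 5, a_6 = floor((8 + 4)/5) = 2.
  m_7 = 5*2 - 4 = 6, d_7 = (71 - 6^2)/5 = 35/5 = 7, a_7 = floor((8 + 6)/7) = 2.
  m_8 = 7*2 - 6 = 8, d_8 = (71 - 8^2)/7 = 7/7 = 1, a_8 = floor((8 + 8)/1) = 16.
  m_9 = 1*16 - 8 = 8, d_9 = (71 - 8^2)/1 = 7/1 = 7: (m_9, d_9) = (m_1, d_1) = (8, 7), so from here the quotients repeat a_1, ..., a_8; the period length is 8.
Hence the expansion of sqrt(71) is a_0 = 8 followed by the repeating block 2, 2, 1, 7, 1, 2, 2, 16 (period 8).

[8; (2, 2, 1, 7, 1, 2, 2, 16)]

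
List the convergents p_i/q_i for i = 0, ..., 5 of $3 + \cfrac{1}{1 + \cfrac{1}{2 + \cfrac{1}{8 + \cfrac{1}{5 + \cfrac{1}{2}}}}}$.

3/1, 4/1, 11/3, 92/25, 471/128, 1034/281

Using the convergent recurrence p_i = a_i*p_{i-1} + p_{i-2}, q_i = a_i*q_{i-1} + q_{i-2} with p_{-2}=0, p_{-1}=1, q_{-2}=1, q_{-1}=0:
  i=0: a_0=3, p_0 = 3*1 + 0 = 3, q_0 = 3*0 + 1 = 1.
  i=1: a_1=1, p_1 = 1*3 + 1 = 4, q_1 = 1*1 + 0 = 1.
  i=2: a_2=2, p_2 = 2*4 + 3 = 11, q_2 = 2*1 + 1 = 3.
  i=3: a_3=8, p_3 = 8*11 + 4 = 92, q_3 = 8*3 + 1 = 25.
  i=4: a_4=5, p_4 = 5*92 + 11 = 471, q_4 = 5*25 + 3 = 128.
  i=5: a_5=2, p_5 = 2*471 + 92 = 1034, q_5 = 2*128 + 25 = 281.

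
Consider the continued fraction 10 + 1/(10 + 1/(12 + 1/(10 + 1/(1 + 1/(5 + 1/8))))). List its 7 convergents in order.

10/1, 101/10, 1222/121, 12321/1220, 13543/1341, 80036/7925, 653831/64741

Using the convergent recurrence p_i = a_i*p_{i-1} + p_{i-2}, q_i = a_i*q_{i-1} + q_{i-2} with p_{-2}=0, p_{-1}=1, q_{-2}=1, q_{-1}=0:
  i=0: a_0=10, p_0 = 10*1 + 0 = 10, q_0 = 10*0 + 1 = 1.
  i=1: a_1=10, p_1 = 10*10 + 1 = 101, q_1 = 10*1 + 0 = 10.
  i=2: a_2=12, p_2 = 12*101 + 10 = 1222, q_2 = 12*10 + 1 = 121.
  i=3: a_3=10, p_3 = 10*1222 + 101 = 12321, q_3 = 10*121 + 10 = 1220.
  i=4: a_4=1, p_4 = 1*12321 + 1222 = 13543, q_4 = 1*1220 + 121 = 1341.
  i=5: a_5=5, p_5 = 5*13543 + 12321 = 80036, q_5 = 5*1341 + 1220 = 7925.
  i=6: a_6=8, p_6 = 8*80036 + 13543 = 653831, q_6 = 8*7925 + 1341 = 64741.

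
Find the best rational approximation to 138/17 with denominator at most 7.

57/7

Expand x = 138/17 as a continued fraction with the Euclidean algorithm:
  138 = 8*17 + 2, so a_0 = 8.
  17 = 8*2 + 1, so a_1 = 8.
  2 = 2*1 + 0, so a_2 = 2.
so x = [8; 8, 2].
Convergents (p_i = a_i*p_{i-1} + p_{i-2}, q_i = a_i*q_{i-1} + q_{i-2} with p_{-2}=0, p_{-1}=1, q_{-2}=1, q_{-1}=0), until the denominator exceeds 7:
  i=0: a_0=8, p_0 = 8*1 + 0 = 8, q_0 = 8*0 + 1 = 1.
  i=1: a_1=8, p_1 = 8*8 + 1 = 65, q_1 = 8*1 + 0 = 8.
q_1 = 8 > 7, so the last convergent with denominator <= 7 is p_0/q_0 = 8/1.
The closest fraction with denominator <= 7 is either p_0/q_0 or the intermediate fraction (k*p_0 + p_{-1})/(k*q_0 + q_{-1}) with the largest k >= 1 whose denominator stays <= 7; these approach x as k grows, and every other convergent or intermediate fraction in range is farther away.
Largest k: floor((7 - q_{-1})/q_0) = floor((7 - 0)/1) = 7 (using the seeds p_{-1} = 1, q_{-1} = 0).
That gives (7*8 + 1)/(7*1 + 0) = 57/7.
Compare the errors: |x - 8/1| = |138*1 - 8*17|/(17*1) = 2/17, and |x - 57/7| = |138*7 - 57*17|/(17*7) = 3/119.
Cross-multiplying, 3*17 = 51 < 238 = 2*119, so 3/119 is smaller: the intermediate fraction 57/7 is closer to x than 8/1.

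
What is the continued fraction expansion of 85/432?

Run the Euclidean algorithm on 85 and 432; the successive quotients are the partial quotients a_0, a_1, ... (each step inverts the fractional part left over by the previous one):
  85 = 0*432 + 85, so a_0 = 0.
  432 = 5*85 + 7, so a_1 = 5.
  85 = 12*7 + 1, so a_2 = 12.
  7 = 7*1 + 0, so a_3 = 7.
The remainder reaches 0 after 4 divisions, so the expansion has 4 partial quotients, read off in order.

[0; 5, 12, 7]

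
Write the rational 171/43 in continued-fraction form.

Run the Euclidean algorithm on 171 and 43; the successive quotients are the partial quotients a_0, a_1, ... (each step inverts the fractional part left over by the previous one):
  171 = 3*43 + 42, so a_0 = 3.
  43 = 1*42 + 1, so a_1 = 1.
  42 = 42*1 + 0, so a_2 = 42.
The remainder reaches 0 after 3 divisions, so the expansion has 3 partial quotients, read off in order.

[3; 1, 42]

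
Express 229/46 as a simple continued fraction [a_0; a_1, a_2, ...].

Run the Euclidean algorithm on 229 and 46; the successive quotients are the partial quotients a_0, a_1, ... (each step inverts the fractional part left over by the previous one):
  229 = 4*46 + 45, so a_0 = 4.
  46 = 1*45 + 1, so a_1 = 1.
  45 = 45*1 + 0, so a_2 = 45.
The remainder reaches 0 after 3 divisions, so the expansion has 3 partial quotients, read off in order.

[4; 1, 45]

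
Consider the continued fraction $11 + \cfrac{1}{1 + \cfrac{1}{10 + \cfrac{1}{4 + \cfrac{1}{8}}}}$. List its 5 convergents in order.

Using the convergent recurrence p_i = a_i*p_{i-1} + p_{i-2}, q_i = a_i*q_{i-1} + q_{i-2} with p_{-2}=0, p_{-1}=1, q_{-2}=1, q_{-1}=0:
  i=0: a_0=11, p_0 = 11*1 + 0 = 11, q_0 = 11*0 + 1 = 1.
  i=1: a_1=1, p_1 = 1*11 + 1 = 12, q_1 = 1*1 + 0 = 1.
  i=2: a_2=10, p_2 = 10*12 + 11 = 131, q_2 = 10*1 + 1 = 11.
  i=3: a_3=4, p_3 = 4*131 + 12 = 536, q_3 = 4*11 + 1 = 45.
  i=4: a_4=8, p_4 = 8*536 + 131 = 4419, q_4 = 8*45 + 11 = 371.

11/1, 12/1, 131/11, 536/45, 4419/371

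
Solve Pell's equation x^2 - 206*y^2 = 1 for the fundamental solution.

First expand sqrt(206) as a continued fraction. With x_i = (sqrt(206) + m_i)/d_i and (m_0, d_0) = (0, 1): a_0 = floor(sqrt(206)) = 14, since 14^2 = 196 <= 206 < 225 = 15^2.
Iterate m_{i+1} = d_i*a_i - m_i, d_{i+1} = (206 - m_{i+1}^2)/d_i, a_{i+1} = floor((a_0 + m_{i+1})/d_{i+1}):
  m_1 = 1*14 - 0 = 14, d_1 = (206 - 14^2)/1 = 10/1 = 10, a_1 = floor((14 + 14)/10) = 2.
  m_2 = 10*2 - 14 = 6, d_2 = (206 - 6^2)/10 = 170/10 = 17, a_2 = floor((14 + 6)/17) = 1.
  m_3 = 17*1 - 6 = 11, d_3 = (206 - 11^2)/17 = 85/17 = 5, a_3 = floor((14 + 11)/5) = 5.
  m_4 = 5*5 - 11 = 14, d_4 = (206 - 14^2)/5 = 10/5 = 2, a_4 = floor((14 + 14)/2) = 14.
  m_5 = 2*14 - 14 = 14, d_5 = (206 - 14^2)/2 = 10/2 = 5, a_5 = floor((14 + 14)/5) = 5.
  m_6 = 5*5 - 14 = 11, d_6 = (206 - 11^2)/5 = 85/5 = 17, a_6 = floor((14 + 11)/17) = 1.
  m_7 = 17*1 - 11 = 6, d_7 = (206 - 6^2)/17 = 170/17 = 10, a_7 = floor((14 + 6)/10) = 2.
  m_8 = 10*2 - 6 = 14, d_8 = (206 - 14^2)/10 = 10/10 = 1, a_8 = floor((14 + 14)/1) = 28.
  m_9 = 1*28 - 14 = 14, d_9 = (206 - 14^2)/1 = 10/1 = 10: (m_9, d_9) = (m_1, d_1) = (14, 10), so from here the quotients repeat a_1, ..., a_8; the period length is 8.
So sqrt(206) = [14; (2, 1, 5, 14, 5, 1, 2, 28)] with period length k = 8.
k is even, so the fundamental solution of x^2 - 206y^2 = 1 is (p_{k-1}, q_{k-1}) = (p_7, q_7); compute convergents through index 7.
Convergents (p_i = a_i*p_{i-1} + p_{i-2}, q_i = a_i*q_{i-1} + q_{i-2} with p_{-2}=0, p_{-1}=1, q_{-2}=1, q_{-1}=0):
  i=0: a_0=14, p_0 = 14*1 + 0 = 14, q_0 = 14*0 + 1 = 1.
  i=1: a_1=2, p_1 = 2*14 + 1 = 29, q_1 = 2*1 + 0 = 2.
  i=2: a_2=1, p_2 = 1*29 + 14 = 43, q_2 = 1*2 + 1 = 3.
  i=3: a_3=5, p_3 = 5*43 + 29 = 244, q_3 = 5*3 + 2 = 17.
  i=4: a_4=14, p_4 = 14*244 + 43 = 3459, q_4 = 14*17 + 3 = 241.
  i=5: a_5=5, p_5 = 5*3459 + 244 = 17539, q_5 = 5*241 + 17 = 1222.
  i=6: a_6=1, p_6 = 1*17539 + 3459 = 20998, q_6 = 1*1222 + 241 = 1463.
  i=7: a_7=2, p_7 = 2*20998 + 17539 = 59535, q_7 = 2*1463 + 1222 = 4148.
Check: 59535^2 - 206*4148^2 = 3544416225 - 3544416224 = 1, so (x, y) = (59535, 4148) solves the equation, and by the theorem it is the least positive solution.

(x, y) = (59535, 4148)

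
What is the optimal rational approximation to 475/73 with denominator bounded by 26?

Expand x = 475/73 as a continued fraction with the Euclidean algorithm:
  475 = 6*73 + 37, so a_0 = 6.
  73 = 1*37 + 36, so a_1 = 1.
  37 = 1*36 + 1, so a_2 = 1.
  36 = 36*1 + 0, so a_3 = 36.
so x = [6; 1, 1, 36].
Convergents (p_i = a_i*p_{i-1} + p_{i-2}, q_i = a_i*q_{i-1} + q_{i-2} with p_{-2}=0, p_{-1}=1, q_{-2}=1, q_{-1}=0), until the denominator exceeds 26:
  i=0: a_0=6, p_0 = 6*1 + 0 = 6, q_0 = 6*0 + 1 = 1.
  i=1: a_1=1, p_1 = 1*6 + 1 = 7, q_1 = 1*1 + 0 = 1.
  i=2: a_2=1, p_2 = 1*7 + 6 = 13, q_2 = 1*1 + 1 = 2.
  i=3: a_3=36, p_3 = 36*13 + 7 = 475, q_3 = 36*2 + 1 = 73.
q_3 = 73 > 26, so the last convergent with denominator <= 26 is p_2/q_2 = 13/2.
The closest fraction with denominator <= 26 is either p_2/q_2 or the intermediate fraction (k*p_2 + p_1)/(k*q_2 + q_1) with the largest k >= 1 whose denominator stays <= 26; these approach x as k grows, and every other convergent or intermediate fraction in range is farther away.
Largest k: floor((26 - q_1)/q_2) = floor((26 - 1)/2) = 12.
That gives (12*13 + 7)/(12*2 + 1) = 163/25.
Compare the errors: |x - 13/2| = |475*2 - 13*73|/(73*2) = 1/146, and |x - 163/25| = |475*25 - 163*73|/(73*25) = 24/1825.
Cross-multiplying, 1*1825 = 1825 < 3504 = 24*146, so 1/146 is smaller: the convergent 13/2 is closer to x than 163/25.

13/2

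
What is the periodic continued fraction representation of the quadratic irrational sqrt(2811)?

[53; (53, 106)]

Write x_i = (sqrt(2811) + m_i)/d_i with (m_0, d_0) = (0, 1). a_0 = floor(sqrt(2811)) = 53, since 53^2 = 2809 <= 2811 < 2916 = 54^2.
Iterate m_{i+1} = d_i*a_i - m_i, d_{i+1} = (2811 - m_{i+1}^2)/d_i, a_{i+1} = floor((a_0 + m_{i+1})/d_{i+1}):
  m_1 = 1*53 - 0 = 53, d_1 = (2811 - 53^2)/1 = 2/1 = 2, a_1 = floor((53 + 53)/2) = 53.
  m_2 = 2*53 - 53 = 53, d_2 = (2811 - 53^2)/2 = 2/2 = 1, a_2 = floor((53 + 53)/1) = 106.
  m_3 = 1*106 - 53 = 53, d_3 = (2811 - 53^2)/1 = 2/1 = 2: (m_3, d_3) = (m_1, d_1) = (53, 2), so from here the quotients repeat a_1, a_2; the period length is 2.
Hence the expansion of sqrt(2811) is a_0 = 53 followed by the repeating block 53, 106 (period 2).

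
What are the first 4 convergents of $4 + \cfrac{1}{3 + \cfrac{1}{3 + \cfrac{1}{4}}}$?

Using the convergent recurrence p_i = a_i*p_{i-1} + p_{i-2}, q_i = a_i*q_{i-1} + q_{i-2} with p_{-2}=0, p_{-1}=1, q_{-2}=1, q_{-1}=0:
  i=0: a_0=4, p_0 = 4*1 + 0 = 4, q_0 = 4*0 + 1 = 1.
  i=1: a_1=3, p_1 = 3*4 + 1 = 13, q_1 = 3*1 + 0 = 3.
  i=2: a_2=3, p_2 = 3*13 + 4 = 43, q_2 = 3*3 + 1 = 10.
  i=3: a_3=4, p_3 = 4*43 + 13 = 185, q_3 = 4*10 + 3 = 43.

4/1, 13/3, 43/10, 185/43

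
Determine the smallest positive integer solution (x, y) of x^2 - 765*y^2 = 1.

(x, y) = (285769, 10332)

First expand sqrt(765) as a continued fraction. With x_i = (sqrt(765) + m_i)/d_i and (m_0, d_0) = (0, 1): a_0 = floor(sqrt(765)) = 27, since 27^2 = 729 <= 765 < 784 = 28^2.
Iterate m_{i+1} = d_i*a_i - m_i, d_{i+1} = (765 - m_{i+1}^2)/d_i, a_{i+1} = floor((a_0 + m_{i+1})/d_{i+1}):
  m_1 = 1*27 - 0 = 27, d_1 = (765 - 27^2)/1 = 36/1 = 36, a_1 = floor((27 + 27)/36) = 1.
  m_2 = 36*1 - 27 = 9, d_2 = (765 - 9^2)/36 = 684/36 = 19, a_2 = floor((27 + 9)/19) = 1.
  m_3 = 19*1 - 9 = 10, d_3 = (765 - 10^2)/19 = 665/19 = 35, a_3 = floor((27 + 10)/35) = 1.
  m_4 = 35*1 - 10 = 25, d_4 = (765 - 25^2)/35 = 140/35 = 4, a_4 = floor((27 + 25)/4) = 13.
  m_5 = 4*13 - 25 = 27, d_5 = (765 - 27^2)/4 = 36/4 = 9, a_5 = floor((27 + 27)/9) = 6.
  m_6 = 9*6 - 27 = 27, d_6 = (765 - 27^2)/9 = 36/9 = 4, a_6 = floor((27 + 27)/4) = 13.
  m_7 = 4*13 - 27 = 25, d_7 = (765 - 25^2)/4 = 140/4 = 35, a_7 = floor((27 + 25)/35) = 1.
  m_8 = 35*1 - 25 = 10, d_8 = (765 - 10^2)/35 = 665/35 = 19, a_8 = floor((27 + 10)/19) = 1.
  m_9 = 19*1 - 10 = 9, d_9 = (765 - 9^2)/19 = 684/19 = 36, a_9 = floor((27 + 9)/36) = 1.
  m_10 = 36*1 - 9 = 27, d_10 = (765 - 27^2)/36 = 36/36 = 1, a_10 = floor((27 + 27)/1) = 54.
  m_11 = 1*54 - 27 = 27, d_11 = (765 - 27^2)/1 = 36/1 = 36: (m_11, d_11) = (m_1, d_1) = (27, 36), so from here the quotients repeat a_1, ..., a_10; the period length is 10.
So sqrt(765) = [27; (1, 1, 1, 13, 6, 13, 1, 1, 1, 54)] with period length k = 10.
k is even, so the fundamental solution of x^2 - 765y^2 = 1 is (p_{k-1}, q_{k-1}) = (p_9, q_9); compute convergents through index 9.
Convergents (p_i = a_i*p_{i-1} + p_{i-2}, q_i = a_i*q_{i-1} + q_{i-2} with p_{-2}=0, p_{-1}=1, q_{-2}=1, q_{-1}=0):
  i=0: a_0=27, p_0 = 27*1 + 0 = 27, q_0 = 27*0 + 1 = 1.
  i=1: a_1=1, p_1 = 1*27 + 1 = 28, q_1 = 1*1 + 0 = 1.
  i=2: a_2=1, p_2 = 1*28 + 27 = 55, q_2 = 1*1 + 1 = 2.
  i=3: a_3=1, p_3 = 1*55 + 28 = 83, q_3 = 1*2 + 1 = 3.
  i=4: a_4=13, p_4 = 13*83 + 55 = 1134, q_4 = 13*3 + 2 = 41.
  i=5: a_5=6, p_5 = 6*1134 + 83 = 6887, q_5 = 6*41 + 3 = 249.
  i=6: a_6=13, p_6 = 13*6887 + 1134 = 90665, q_6 = 13*249 + 41 = 3278.
  i=7: a_7=1, p_7 = 1*90665 + 6887 = 97552, q_7 = 1*3278 + 249 = 3527.
  i=8: a_8=1, p_8 = 1*97552 + 90665 = 188217, q_8 = 1*3527 + 3278 = 6805.
  i=9: a_9=1, p_9 = 1*188217 + 97552 = 285769, q_9 = 1*6805 + 3527 = 10332.
Check: 285769^2 - 765*10332^2 = 81663921361 - 81663921360 = 1, so (x, y) = (285769, 10332) solves the equation, and by the theorem it is the least positive solution.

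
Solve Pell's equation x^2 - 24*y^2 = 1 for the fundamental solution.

First expand sqrt(24) as a continued fraction. With x_i = (sqrt(24) + m_i)/d_i and (m_0, d_0) = (0, 1): a_0 = floor(sqrt(24)) = 4, since 4^2 = 16 <= 24 < 25 = 5^2.
Iterate m_{i+1} = d_i*a_i - m_i, d_{i+1} = (24 - m_{i+1}^2)/d_i, a_{i+1} = floor((a_0 + m_{i+1})/d_{i+1}):
  m_1 = 1*4 - 0 = 4, d_1 = (24 - 4^2)/1 = 8/1 = 8, a_1 = floor((4 + 4)/8) = 1.
  m_2 = 8*1 - 4 = 4, d_2 = (24 - 4^2)/8 = 8/8 = 1, a_2 = floor((4 + 4)/1) = 8.
  m_3 = 1*8 - 4 = 4, d_3 = (24 - 4^2)/1 = 8/1 = 8: (m_3, d_3) = (m_1, d_1) = (4, 8), so from here the quotients repeat a_1, a_2; the period length is 2.
So sqrt(24) = [4; (1, 8)] with period length k = 2.
k is even, so the fundamental solution of x^2 - 24y^2 = 1 is (p_{k-1}, q_{k-1}) = (p_1, q_1); compute convergents through index 1.
Convergents (p_i = a_i*p_{i-1} + p_{i-2}, q_i = a_i*q_{i-1} + q_{i-2} with p_{-2}=0, p_{-1}=1, q_{-2}=1, q_{-1}=0):
  i=0: a_0=4, p_0 = 4*1 + 0 = 4, q_0 = 4*0 + 1 = 1.
  i=1: a_1=1, p_1 = 1*4 + 1 = 5, q_1 = 1*1 + 0 = 1.
Check: 5^2 - 24*1^2 = 25 - 24 = 1, so (x, y) = (5, 1) solves the equation, and by the theorem it is the least positive solution.

(x, y) = (5, 1)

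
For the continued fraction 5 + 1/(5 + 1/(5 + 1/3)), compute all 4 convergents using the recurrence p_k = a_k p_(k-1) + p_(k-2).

5/1, 26/5, 135/26, 431/83

Using the convergent recurrence p_i = a_i*p_{i-1} + p_{i-2}, q_i = a_i*q_{i-1} + q_{i-2} with p_{-2}=0, p_{-1}=1, q_{-2}=1, q_{-1}=0:
  i=0: a_0=5, p_0 = 5*1 + 0 = 5, q_0 = 5*0 + 1 = 1.
  i=1: a_1=5, p_1 = 5*5 + 1 = 26, q_1 = 5*1 + 0 = 5.
  i=2: a_2=5, p_2 = 5*26 + 5 = 135, q_2 = 5*5 + 1 = 26.
  i=3: a_3=3, p_3 = 3*135 + 26 = 431, q_3 = 3*26 + 5 = 83.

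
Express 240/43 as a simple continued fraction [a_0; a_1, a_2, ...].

Run the Euclidean algorithm on 240 and 43; the successive quotients are the partial quotients a_0, a_1, ... (each step inverts the fractional part left over by the previous one):
  240 = 5*43 + 25, so a_0 = 5.
  43 = 1*25 + 18, so a_1 = 1.
  25 = 1*18 + 7, so a_2 = 1.
  18 = 2*7 + 4, so a_3 = 2.
  7 = 1*4 + 3, so a_4 = 1.
  4 = 1*3 + 1, so a_5 = 1.
  3 = 3*1 + 0, so a_6 = 3.
The remainder reaches 0 after 7 divisions, so the expansion has 7 partial quotients, read off in order.

[5; 1, 1, 2, 1, 1, 3]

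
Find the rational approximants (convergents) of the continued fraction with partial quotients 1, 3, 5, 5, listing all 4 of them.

1/1, 4/3, 21/16, 109/83

Using the convergent recurrence p_i = a_i*p_{i-1} + p_{i-2}, q_i = a_i*q_{i-1} + q_{i-2} with p_{-2}=0, p_{-1}=1, q_{-2}=1, q_{-1}=0:
  i=0: a_0=1, p_0 = 1*1 + 0 = 1, q_0 = 1*0 + 1 = 1.
  i=1: a_1=3, p_1 = 3*1 + 1 = 4, q_1 = 3*1 + 0 = 3.
  i=2: a_2=5, p_2 = 5*4 + 1 = 21, q_2 = 5*3 + 1 = 16.
  i=3: a_3=5, p_3 = 5*21 + 4 = 109, q_3 = 5*16 + 3 = 83.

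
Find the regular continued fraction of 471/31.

[15; 5, 6]

Run the Euclidean algorithm on 471 and 31; the successive quotients are the partial quotients a_0, a_1, ... (each step inverts the fractional part left over by the previous one):
  471 = 15*31 + 6, so a_0 = 15.
  31 = 5*6 + 1, so a_1 = 5.
  6 = 6*1 + 0, so a_2 = 6.
The remainder reaches 0 after 3 divisions, so the expansion has 3 partial quotients, read off in order.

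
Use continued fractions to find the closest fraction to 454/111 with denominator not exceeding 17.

Expand x = 454/111 as a continued fraction with the Euclidean algorithm:
  454 = 4*111 + 10, so a_0 = 4.
  111 = 11*10 + 1, so a_1 = 11.
  10 = 10*1 + 0, so a_2 = 10.
so x = [4; 11, 10].
Convergents (p_i = a_i*p_{i-1} + p_{i-2}, q_i = a_i*q_{i-1} + q_{i-2} with p_{-2}=0, p_{-1}=1, q_{-2}=1, q_{-1}=0), until the denominator exceeds 17:
  i=0: a_0=4, p_0 = 4*1 + 0 = 4, q_0 = 4*0 + 1 = 1.
  i=1: a_1=11, p_1 = 11*4 + 1 = 45, q_1 = 11*1 + 0 = 11.
  i=2: a_2=10, p_2 = 10*45 + 4 = 454, q_2 = 10*11 + 1 = 111.
q_2 = 111 > 17, so the last convergent with denominator <= 17 is p_1/q_1 = 45/11.
The closest fraction with denominator <= 17 is either p_1/q_1 or the intermediate fraction (k*p_1 + p_0)/(k*q_1 + q_0) with the largest k >= 1 whose denominator stays <= 17; these approach x as k grows, and every other convergent or intermediate fraction in range is farther away.
Largest k: floor((17 - q_0)/q_1) = floor((17 - 1)/11) = 1.
That gives (1*45 + 4)/(1*11 + 1) = 49/12.
Compare the errors: |x - 45/11| = |454*11 - 45*111|/(111*11) = 1/1221, and |x - 49/12| = |454*12 - 49*111|/(111*12) = 9/1332.
Cross-multiplying, 1*1332 = 1332 < 10989 = 9*1221, so 1/1221 is smaller: the convergent 45/11 is closer to x than 49/12.

45/11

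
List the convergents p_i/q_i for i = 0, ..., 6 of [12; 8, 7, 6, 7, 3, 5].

Using the convergent recurrence p_i = a_i*p_{i-1} + p_{i-2}, q_i = a_i*q_{i-1} + q_{i-2} with p_{-2}=0, p_{-1}=1, q_{-2}=1, q_{-1}=0:
  i=0: a_0=12, p_0 = 12*1 + 0 = 12, q_0 = 12*0 + 1 = 1.
  i=1: a_1=8, p_1 = 8*12 + 1 = 97, q_1 = 8*1 + 0 = 8.
  i=2: a_2=7, p_2 = 7*97 + 12 = 691, q_2 = 7*8 + 1 = 57.
  i=3: a_3=6, p_3 = 6*691 + 97 = 4243, q_3 = 6*57 + 8 = 350.
  i=4: a_4=7, p_4 = 7*4243 + 691 = 30392, q_4 = 7*350 + 57 = 2507.
  i=5: a_5=3, p_5 = 3*30392 + 4243 = 95419, q_5 = 3*2507 + 350 = 7871.
  i=6: a_6=5, p_6 = 5*95419 + 30392 = 507487, q_6 = 5*7871 + 2507 = 41862.

12/1, 97/8, 691/57, 4243/350, 30392/2507, 95419/7871, 507487/41862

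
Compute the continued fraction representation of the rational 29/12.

Run the Euclidean algorithm on 29 and 12; the successive quotients are the partial quotients a_0, a_1, ... (each step inverts the fractional part left over by the previous one):
  29 = 2*12 + 5, so a_0 = 2.
  12 = 2*5 + 2, so a_1 = 2.
  5 = 2*2 + 1, so a_2 = 2.
  2 = 2*1 + 0, so a_3 = 2.
The remainder reaches 0 after 4 divisions, so the expansion has 4 partial quotients, read off in order.

[2; 2, 2, 2]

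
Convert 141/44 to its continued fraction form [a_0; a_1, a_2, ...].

[3; 4, 1, 8]

Run the Euclidean algorithm on 141 and 44; the successive quotients are the partial quotients a_0, a_1, ... (each step inverts the fractional part left over by the previous one):
  141 = 3*44 + 9, so a_0 = 3.
  44 = 4*9 + 8, so a_1 = 4.
  9 = 1*8 + 1, so a_2 = 1.
  8 = 8*1 + 0, so a_3 = 8.
The remainder reaches 0 after 4 divisions, so the expansion has 4 partial quotients, read off in order.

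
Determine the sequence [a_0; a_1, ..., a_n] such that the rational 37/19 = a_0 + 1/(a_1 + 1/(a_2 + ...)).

Run the Euclidean algorithm on 37 and 19; the successive quotients are the partial quotients a_0, a_1, ... (each step inverts the fractional part left over by the previous one):
  37 = 1*19 + 18, so a_0 = 1.
  19 = 1*18 + 1, so a_1 = 1.
  18 = 18*1 + 0, so a_2 = 18.
The remainder reaches 0 after 3 divisions, so the expansion has 3 partial quotients, read off in order.

[1; 1, 18]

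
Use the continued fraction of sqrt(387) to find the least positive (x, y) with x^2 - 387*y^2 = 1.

First expand sqrt(387) as a continued fraction. With x_i = (sqrt(387) + m_i)/d_i and (m_0, d_0) = (0, 1): a_0 = floor(sqrt(387)) = 19, since 19^2 = 361 <= 387 < 400 = 20^2.
Iterate m_{i+1} = d_i*a_i - m_i, d_{i+1} = (387 - m_{i+1}^2)/d_i, a_{i+1} = floor((a_0 + m_{i+1})/d_{i+1}):
  m_1 = 1*19 - 0 = 19, d_1 = (387 - 19^2)/1 = 26/1 = 26, a_1 = floor((19 + 19)/26) = 1.
  m_2 = 26*1 - 19 = 7, d_2 = (387 - 7^2)/26 = 338/26 = 13, a_2 = floor((19 + 7)/13) = 2.
  m_3 = 13*2 - 7 = 19, d_3 = (387 - 19^2)/13 = 26/13 = 2, a_3 = floor((19 + 19)/2) = 19.
  m_4 = 2*19 - 19 = 19, d_4 = (387 - 19^2)/2 = 26/2 = 13, a_4 = floor((19 + 19)/13) = 2.
  m_5 = 13*2 - 19 = 7, d_5 = (387 - 7^2)/13 = 338/13 = 26, a_5 = floor((19 + 7)/26) = 1.
  m_6 = 26*1 - 7 = 19, d_6 = (387 - 19^2)/26 = 26/26 = 1, a_6 = floor((19 + 19)/1) = 38.
  m_7 = 1*38 - 19 = 19, d_7 = (387 - 19^2)/1 = 26/1 = 26: (m_7, d_7) = (m_1, d_1) = (19, 26), so from here the quotients repeat a_1, ..., a_6; the period length is 6.
So sqrt(387) = [19; (1, 2, 19, 2, 1, 38)] with period length k = 6.
k is even, so the fundamental solution of x^2 - 387y^2 = 1 is (p_{k-1}, q_{k-1}) = (p_5, q_5); compute convergents through index 5.
Convergents (p_i = a_i*p_{i-1} + p_{i-2}, q_i = a_i*q_{i-1} + q_{i-2} with p_{-2}=0, p_{-1}=1, q_{-2}=1, q_{-1}=0):
  i=0: a_0=19, p_0 = 19*1 + 0 = 19, q_0 = 19*0 + 1 = 1.
  i=1: a_1=1, p_1 = 1*19 + 1 = 20, q_1 = 1*1 + 0 = 1.
  i=2: a_2=2, p_2 = 2*20 + 19 = 59, q_2 = 2*1 + 1 = 3.
  i=3: a_3=19, p_3 = 19*59 + 20 = 1141, q_3 = 19*3 + 1 = 58.
  i=4: a_4=2, p_4 = 2*1141 + 59 = 2341, q_4 = 2*58 + 3 = 119.
  i=5: a_5=1, p_5 = 1*2341 + 1141 = 3482, q_5 = 1*119 + 58 = 177.
Check: 3482^2 - 387*177^2 = 12124324 - 12124323 = 1, so (x, y) = (3482, 177) solves the equation, and by the theorem it is the least positive solution.

(x, y) = (3482, 177)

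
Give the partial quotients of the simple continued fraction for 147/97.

Run the Euclidean algorithm on 147 and 97; the successive quotients are the partial quotients a_0, a_1, ... (each step inverts the fractional part left over by the previous one):
  147 = 1*97 + 50, so a_0 = 1.
  97 = 1*50 + 47, so a_1 = 1.
  50 = 1*47 + 3, so a_2 = 1.
  47 = 15*3 + 2, so a_3 = 15.
  3 = 1*2 + 1, so a_4 = 1.
  2 = 2*1 + 0, so a_5 = 2.
The remainder reaches 0 after 6 divisions, so the expansion has 6 partial quotients, read off in order.

[1; 1, 1, 15, 1, 2]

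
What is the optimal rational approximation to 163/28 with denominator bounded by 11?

Expand x = 163/28 as a continued fraction with the Euclidean algorithm:
  163 = 5*28 + 23, so a_0 = 5.
  28 = 1*23 + 5, so a_1 = 1.
  23 = 4*5 + 3, so a_2 = 4.
  5 = 1*3 + 2, so a_3 = 1.
  3 = 1*2 + 1, so a_4 = 1.
  2 = 2*1 + 0, so a_5 = 2.
so x = [5; 1, 4, 1, 1, 2].
Convergents (p_i = a_i*p_{i-1} + p_{i-2}, q_i = a_i*q_{i-1} + q_{i-2} with p_{-2}=0, p_{-1}=1, q_{-2}=1, q_{-1}=0), until the denominator exceeds 11:
  i=0: a_0=5, p_0 = 5*1 + 0 = 5, q_0 = 5*0 + 1 = 1.
  i=1: a_1=1, p_1 = 1*5 + 1 = 6, q_1 = 1*1 + 0 = 1.
  i=2: a_2=4, p_2 = 4*6 + 5 = 29, q_2 = 4*1 + 1 = 5.
  i=3: a_3=1, p_3 = 1*29 + 6 = 35, q_3 = 1*5 + 1 = 6.
  i=4: a_4=1, p_4 = 1*35 + 29 = 64, q_4 = 1*6 + 5 = 11.
  i=5: a_5=2, p_5 = 2*64 + 35 = 163, q_5 = 2*11 + 6 = 28.
q_5 = 28 > 11, so the last convergent with denominator <= 11 is p_4/q_4 = 64/11.
The closest fraction with denominator <= 11 is either p_4/q_4 or the intermediate fraction (k*p_4 + p_3)/(k*q_4 + q_3) with the largest k >= 1 whose denominator stays <= 11; these approach x as k grows, and every other convergent or intermediate fraction in range is farther away.
Largest k: floor((11 - q_3)/q_4) = floor((11 - 6)/11) = 0.
Since k = 0, no intermediate fraction beyond p_4/q_4 has denominator <= 11, so the convergent 64/11 is the closest (its error is |163*11 - 64*28|/(28*11) = 1/308).

64/11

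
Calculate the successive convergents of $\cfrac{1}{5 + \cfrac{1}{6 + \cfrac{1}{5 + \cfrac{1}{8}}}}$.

Using the convergent recurrence p_i = a_i*p_{i-1} + p_{i-2}, q_i = a_i*q_{i-1} + q_{i-2} with p_{-2}=0, p_{-1}=1, q_{-2}=1, q_{-1}=0:
  i=0: a_0=0, p_0 = 0*1 + 0 = 0, q_0 = 0*0 + 1 = 1.
  i=1: a_1=5, p_1 = 5*0 + 1 = 1, q_1 = 5*1 + 0 = 5.
  i=2: a_2=6, p_2 = 6*1 + 0 = 6, q_2 = 6*5 + 1 = 31.
  i=3: a_3=5, p_3 = 5*6 + 1 = 31, q_3 = 5*31 + 5 = 160.
  i=4: a_4=8, p_4 = 8*31 + 6 = 254, q_4 = 8*160 + 31 = 1311.

0/1, 1/5, 6/31, 31/160, 254/1311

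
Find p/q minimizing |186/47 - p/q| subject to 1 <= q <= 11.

4/1

Expand x = 186/47 as a continued fraction with the Euclidean algorithm:
  186 = 3*47 + 45, so a_0 = 3.
  47 = 1*45 + 2, so a_1 = 1.
  45 = 22*2 + 1, so a_2 = 22.
  2 = 2*1 + 0, so a_3 = 2.
so x = [3; 1, 22, 2].
Convergents (p_i = a_i*p_{i-1} + p_{i-2}, q_i = a_i*q_{i-1} + q_{i-2} with p_{-2}=0, p_{-1}=1, q_{-2}=1, q_{-1}=0), until the denominator exceeds 11:
  i=0: a_0=3, p_0 = 3*1 + 0 = 3, q_0 = 3*0 + 1 = 1.
  i=1: a_1=1, p_1 = 1*3 + 1 = 4, q_1 = 1*1 + 0 = 1.
  i=2: a_2=22, p_2 = 22*4 + 3 = 91, q_2 = 22*1 + 1 = 23.
q_2 = 23 > 11, so the last convergent with denominator <= 11 is p_1/q_1 = 4/1.
The closest fraction with denominator <= 11 is either p_1/q_1 or the intermediate fraction (k*p_1 + p_0)/(k*q_1 + q_0) with the largest k >= 1 whose denominator stays <= 11; these approach x as k grows, and every other convergent or intermediate fraction in range is farther away.
Largest k: floor((11 - q_0)/q_1) = floor((11 - 1)/1) = 10.
That gives (10*4 + 3)/(10*1 + 1) = 43/11.
Compare the errors: |x - 4/1| = |186*1 - 4*47|/(47*1) = 2/47, and |x - 43/11| = |186*11 - 43*47|/(47*11) = 25/517.
Cross-multiplying, 2*517 = 1034 < 1175 = 25*47, so 2/47 is smaller: the convergent 4/1 is closer to x than 43/11.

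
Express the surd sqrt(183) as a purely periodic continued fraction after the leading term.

[13; (1, 1, 8, 1, 1, 26)]

Write x_i = (sqrt(183) + m_i)/d_i with (m_0, d_0) = (0, 1). a_0 = floor(sqrt(183)) = 13, since 13^2 = 169 <= 183 < 196 = 14^2.
Iterate m_{i+1} = d_i*a_i - m_i, d_{i+1} = (183 - m_{i+1}^2)/d_i, a_{i+1} = floor((a_0 + m_{i+1})/d_{i+1}):
  m_1 = 1*13 - 0 = 13, d_1 = (183 - 13^2)/1 = 14/1 = 14, a_1 = floor((13 + 13)/14) = 1.
  m_2 = 14*1 - 13 = 1, d_2 = (183 - 1^2)/14 = 182/14 = 13, a_2 = floor((13 + 1)/13) = 1.
  m_3 = 13*1 - 1 = 12, d_3 = (183 - 12^2)/13 = 39/13 = 3, a_3 = floor((13 + 12)/3) = 8.
  m_4 = 3*8 - 12 = 12, d_4 = (183 - 12^2)/3 = 39/3 = 13, a_4 = floor((13 + 12)/13) = 1.
  m_5 = 13*1 - 12 = 1, d_5 = (183 - 1^2)/13 = 182/13 = 14, a_5 = floor((13 + 1)/14) = 1.
  m_6 = 14*1 - 1 = 13, d_6 = (183 - 13^2)/14 = 14/14 = 1, a_6 = floor((13 + 13)/1) = 26.
  m_7 = 1*26 - 13 = 13, d_7 = (183 - 13^2)/1 = 14/1 = 14: (m_7, d_7) = (m_1, d_1) = (13, 14), so from here the quotients repeat a_1, ..., a_6; the period length is 6.
Hence the expansion of sqrt(183) is a_0 = 13 followed by the repeating block 1, 1, 8, 1, 1, 26 (period 6).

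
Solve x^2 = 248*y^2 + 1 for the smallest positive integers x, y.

First expand sqrt(248) as a continued fraction. With x_i = (sqrt(248) + m_i)/d_i and (m_0, d_0) = (0, 1): a_0 = floor(sqrt(248)) = 15, since 15^2 = 225 <= 248 < 256 = 16^2.
Iterate m_{i+1} = d_i*a_i - m_i, d_{i+1} = (248 - m_{i+1}^2)/d_i, a_{i+1} = floor((a_0 + m_{i+1})/d_{i+1}):
  m_1 = 1*15 - 0 = 15, d_1 = (248 - 15^2)/1 = 23/1 = 23, a_1 = floor((15 + 15)/23) = 1.
  m_2 = 23*1 - 15 = 8, d_2 = (248 - 8^2)/23 = 184/23 = 8, a_2 = floor((15 + 8)/8) = 2.
  m_3 = 8*2 - 8 = 8, d_3 = (248 - 8^2)/8 = 184/8 = 23, a_3 = floor((15 + 8)/23) = 1.
  m_4 = 23*1 - 8 = 15, d_4 = (248 - 15^2)/23 = 23/23 = 1, a_4 = floor((15 + 15)/1) = 30.
  m_5 = 1*30 - 15 = 15, d_5 = (248 - 15^2)/1 = 23/1 = 23: (m_5, d_5) = (m_1, d_1) = (15, 23), so from here the quotients repeat a_1, ..., a_4; the period length is 4.
So sqrt(248) = [15; (1, 2, 1, 30)] with period length k = 4.
k is even, so the fundamental solution of x^2 - 248y^2 = 1 is (p_{k-1}, q_{k-1}) = (p_3, q_3); compute convergents through index 3.
Convergents (p_i = a_i*p_{i-1} + p_{i-2}, q_i = a_i*q_{i-1} + q_{i-2} with p_{-2}=0, p_{-1}=1, q_{-2}=1, q_{-1}=0):
  i=0: a_0=15, p_0 = 15*1 + 0 = 15, q_0 = 15*0 + 1 = 1.
  i=1: a_1=1, p_1 = 1*15 + 1 = 16, q_1 = 1*1 + 0 = 1.
  i=2: a_2=2, p_2 = 2*16 + 15 = 47, q_2 = 2*1 + 1 = 3.
  i=3: a_3=1, p_3 = 1*47 + 16 = 63, q_3 = 1*3 + 1 = 4.
Check: 63^2 - 248*4^2 = 3969 - 3968 = 1, so (x, y) = (63, 4) solves the equation, and by the theorem it is the least positive solution.

(x, y) = (63, 4)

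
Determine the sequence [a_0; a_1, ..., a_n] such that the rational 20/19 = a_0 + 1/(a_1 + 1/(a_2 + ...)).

Run the Euclidean algorithm on 20 and 19; the successive quotients are the partial quotients a_0, a_1, ... (each step inverts the fractional part left over by the previous one):
  20 = 1*19 + 1, so a_0 = 1.
  19 = 19*1 + 0, so a_1 = 19.
The remainder reaches 0 after 2 divisions, so the expansion has 2 partial quotients, read off in order.

[1; 19]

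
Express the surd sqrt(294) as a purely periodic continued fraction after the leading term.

[17; (6, 1, 4, 1, 6, 34)]

Write x_i = (sqrt(294) + m_i)/d_i with (m_0, d_0) = (0, 1). a_0 = floor(sqrt(294)) = 17, since 17^2 = 289 <= 294 < 324 = 18^2.
Iterate m_{i+1} = d_i*a_i - m_i, d_{i+1} = (294 - m_{i+1}^2)/d_i, a_{i+1} = floor((a_0 + m_{i+1})/d_{i+1}):
  m_1 = 1*17 - 0 = 17, d_1 = (294 - 17^2)/1 = 5/1 = 5, a_1 = floor((17 + 17)/5) = 6.
  m_2 = 5*6 - 17 = 13, d_2 = (294 - 13^2)/5 = 125/5 = 25, a_2 = floor((17 + 13)/25) = 1.
  m_3 = 25*1 - 13 = 12, d_3 = (294 - 12^2)/25 = 150/25 = 6, a_3 = floor((17 + 12)/6) = 4.
  m_4 = 6*4 - 12 = 12, d_4 = (294 - 12^2)/6 = 150/6 = 25, a_4 = floor((17 + 12)/25) = 1.
  m_5 = 25*1 - 12 = 13, d_5 = (294 - 13^2)/25 = 125/25 = 5, a_5 = floor((17 + 13)/5) = 6.
  m_6 = 5*6 - 13 = 17, d_6 = (294 - 17^2)/5 = 5/5 = 1, a_6 = floor((17 + 17)/1) = 34.
  m_7 = 1*34 - 17 = 17, d_7 = (294 - 17^2)/1 = 5/1 = 5: (m_7, d_7) = (m_1, d_1) = (17, 5), so from here the quotients repeat a_1, ..., a_6; the period length is 6.
Hence the expansion of sqrt(294) is a_0 = 17 followed by the repeating block 6, 1, 4, 1, 6, 34 (period 6).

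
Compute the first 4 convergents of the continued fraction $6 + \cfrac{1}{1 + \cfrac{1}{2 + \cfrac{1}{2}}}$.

6/1, 7/1, 20/3, 47/7

Using the convergent recurrence p_i = a_i*p_{i-1} + p_{i-2}, q_i = a_i*q_{i-1} + q_{i-2} with p_{-2}=0, p_{-1}=1, q_{-2}=1, q_{-1}=0:
  i=0: a_0=6, p_0 = 6*1 + 0 = 6, q_0 = 6*0 + 1 = 1.
  i=1: a_1=1, p_1 = 1*6 + 1 = 7, q_1 = 1*1 + 0 = 1.
  i=2: a_2=2, p_2 = 2*7 + 6 = 20, q_2 = 2*1 + 1 = 3.
  i=3: a_3=2, p_3 = 2*20 + 7 = 47, q_3 = 2*3 + 1 = 7.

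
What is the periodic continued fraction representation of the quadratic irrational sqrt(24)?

[4; (1, 8)]

Write x_i = (sqrt(24) + m_i)/d_i with (m_0, d_0) = (0, 1). a_0 = floor(sqrt(24)) = 4, since 4^2 = 16 <= 24 < 25 = 5^2.
Iterate m_{i+1} = d_i*a_i - m_i, d_{i+1} = (24 - m_{i+1}^2)/d_i, a_{i+1} = floor((a_0 + m_{i+1})/d_{i+1}):
  m_1 = 1*4 - 0 = 4, d_1 = (24 - 4^2)/1 = 8/1 = 8, a_1 = floor((4 + 4)/8) = 1.
  m_2 = 8*1 - 4 = 4, d_2 = (24 - 4^2)/8 = 8/8 = 1, a_2 = floor((4 + 4)/1) = 8.
  m_3 = 1*8 - 4 = 4, d_3 = (24 - 4^2)/1 = 8/1 = 8: (m_3, d_3) = (m_1, d_1) = (4, 8), so from here the quotients repeat a_1, a_2; the period length is 2.
Hence the expansion of sqrt(24) is a_0 = 4 followed by the repeating block 1, 8 (period 2).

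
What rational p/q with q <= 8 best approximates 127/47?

19/7

Expand x = 127/47 as a continued fraction with the Euclidean algorithm:
  127 = 2*47 + 33, so a_0 = 2.
  47 = 1*33 + 14, so a_1 = 1.
  33 = 2*14 + 5, so a_2 = 2.
  14 = 2*5 + 4, so a_3 = 2.
  5 = 1*4 + 1, so a_4 = 1.
  4 = 4*1 + 0, so a_5 = 4.
so x = [2; 1, 2, 2, 1, 4].
Convergents (p_i = a_i*p_{i-1} + p_{i-2}, q_i = a_i*q_{i-1} + q_{i-2} with p_{-2}=0, p_{-1}=1, q_{-2}=1, q_{-1}=0), until the denominator exceeds 8:
  i=0: a_0=2, p_0 = 2*1 + 0 = 2, q_0 = 2*0 + 1 = 1.
  i=1: a_1=1, p_1 = 1*2 + 1 = 3, q_1 = 1*1 + 0 = 1.
  i=2: a_2=2, p_2 = 2*3 + 2 = 8, q_2 = 2*1 + 1 = 3.
  i=3: a_3=2, p_3 = 2*8 + 3 = 19, q_3 = 2*3 + 1 = 7.
  i=4: a_4=1, p_4 = 1*19 + 8 = 27, q_4 = 1*7 + 3 = 10.
q_4 = 10 > 8, so the last convergent with denominator <= 8 is p_3/q_3 = 19/7.
The closest fraction with denominator <= 8 is either p_3/q_3 or the intermediate fraction (k*p_3 + p_2)/(k*q_3 + q_2) with the largest k >= 1 whose denominator stays <= 8; these approach x as k grows, and every other convergent or intermediate fraction in range is farther away.
Largest k: floor((8 - q_2)/q_3) = floor((8 - 3)/7) = 0.
Since k = 0, no intermediate fraction beyond p_3/q_3 has denominator <= 8, so the convergent 19/7 is the closest (its error is |127*7 - 19*47|/(47*7) = 4/329).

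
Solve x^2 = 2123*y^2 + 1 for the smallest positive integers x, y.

(x, y) = (62078642, 1347309)

First expand sqrt(2123) as a continued fraction. With x_i = (sqrt(2123) + m_i)/d_i and (m_0, d_0) = (0, 1): a_0 = floor(sqrt(2123)) = 46, since 46^2 = 2116 <= 2123 < 2209 = 47^2.
Iterate m_{i+1} = d_i*a_i - m_i, d_{i+1} = (2123 - m_{i+1}^2)/d_i, a_{i+1} = floor((a_0 + m_{i+1})/d_{i+1}):
  m_1 = 1*46 - 0 = 46, d_1 = (2123 - 46^2)/1 = 7/1 = 7, a_1 = floor((46 + 46)/7) = 13.
  m_2 = 7*13 - 46 = 45, d_2 = (2123 - 45^2)/7 = 98/7 = 14, a_2 = floor((46 + 45)/14) = 6.
  m_3 = 14*6 - 45 = 39, d_3 = (2123 - 39^2)/14 = 602/14 = 43, a_3 = floor((46 + 39)/43) = 1.
  m_4 = 43*1 - 39 = 4, d_4 = (2123 - 4^2)/43 = 2107/43 = 49, a_4 = floor((46 + 4)/49) = 1.
  m_5 = 49*1 - 4 = 45, d_5 = (2123 - 45^2)/49 = 98/49 = 2, a_5 = floor((46 + 45)/2) = 45.
  m_6 = 2*45 - 45 = 45, d_6 = (2123 - 45^2)/2 = 98/2 = 49, a_6 = floor((46 + 45)/49) = 1.
  m_7 = 49*1 - 45 = 4, d_7 = (2123 - 4^2)/49 = 2107/49 = 43, a_7 = floor((46 + 4)/43) = 1.
  m_8 = 43*1 - 4 = 39, d_8 = (2123 - 39^2)/43 = 602/43 = 14, a_8 = floor((46 + 39)/14) = 6.
  m_9 = 14*6 - 39 = 45, d_9 = (2123 - 45^2)/14 = 98/14 = 7, a_9 = floor((46 + 45)/7) = 13.
  m_10 = 7*13 - 45 = 46, d_10 = (2123 - 46^2)/7 = 7/7 = 1, a_10 = floor((46 + 46)/1) = 92.
  m_11 = 1*92 - 46 = 46, d_11 = (2123 - 46^2)/1 = 7/1 = 7: (m_11, d_11) = (m_1, d_1) = (46, 7), so from here the quotients repeat a_1, ..., a_10; the period length is 10.
So sqrt(2123) = [46; (13, 6, 1, 1, 45, 1, 1, 6, 13, 92)] with period length k = 10.
k is even, so the fundamental solution of x^2 - 2123y^2 = 1 is (p_{k-1}, q_{k-1}) = (p_9, q_9); compute convergents through index 9.
Convergents (p_i = a_i*p_{i-1} + p_{i-2}, q_i = a_i*q_{i-1} + q_{i-2} with p_{-2}=0, p_{-1}=1, q_{-2}=1, q_{-1}=0):
  i=0: a_0=46, p_0 = 46*1 + 0 = 46, q_0 = 46*0 + 1 = 1.
  i=1: a_1=13, p_1 = 13*46 + 1 = 599, q_1 = 13*1 + 0 = 13.
  i=2: a_2=6, p_2 = 6*599 + 46 = 3640, q_2 = 6*13 + 1 = 79.
  i=3: a_3=1, p_3 = 1*3640 + 599 = 4239, q_3 = 1*79 + 13 = 92.
  i=4: a_4=1, p_4 = 1*4239 + 3640 = 7879, q_4 = 1*92 + 79 = 171.
  i=5: a_5=45, p_5 = 45*7879 + 4239 = 358794, q_5 = 45*171 + 92 = 7787.
  i=6: a_6=1, p_6 = 1*358794 + 7879 = 366673, q_6 = 1*7787 + 171 = 7958.
  i=7: a_7=1, p_7 = 1*366673 + 358794 = 725467, q_7 = 1*7958 + 7787 = 15745.
  i=8: a_8=6, p_8 = 6*725467 + 366673 = 4719475, q_8 = 6*15745 + 7958 = 102428.
  i=9: a_9=13, p_9 = 13*4719475 + 725467 = 62078642, q_9 = 13*102428 + 15745 = 1347309.
Check: 62078642^2 - 2123*1347309^2 = 3853757792564164 - 3853757792564163 = 1, so (x, y) = (62078642, 1347309) solves the equation, and by the theorem it is the least positive solution.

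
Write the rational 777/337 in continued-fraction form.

[2; 3, 3, 1, 2, 9]

Run the Euclidean algorithm on 777 and 337; the successive quotients are the partial quotients a_0, a_1, ... (each step inverts the fractional part left over by the previous one):
  777 = 2*337 + 103, so a_0 = 2.
  337 = 3*103 + 28, so a_1 = 3.
  103 = 3*28 + 19, so a_2 = 3.
  28 = 1*19 + 9, so a_3 = 1.
  19 = 2*9 + 1, so a_4 = 2.
  9 = 9*1 + 0, so a_5 = 9.
The remainder reaches 0 after 6 divisions, so the expansion has 6 partial quotients, read off in order.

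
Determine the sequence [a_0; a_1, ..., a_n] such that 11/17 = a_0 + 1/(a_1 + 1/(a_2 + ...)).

[0; 1, 1, 1, 5]

Run the Euclidean algorithm on 11 and 17; the successive quotients are the partial quotients a_0, a_1, ... (each step inverts the fractional part left over by the previous one):
  11 = 0*17 + 11, so a_0 = 0.
  17 = 1*11 + 6, so a_1 = 1.
  11 = 1*6 + 5, so a_2 = 1.
  6 = 1*5 + 1, so a_3 = 1.
  5 = 5*1 + 0, so a_4 = 5.
The remainder reaches 0 after 5 divisions, so the expansion has 5 partial quotients, read off in order.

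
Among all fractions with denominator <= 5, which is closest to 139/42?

Expand x = 139/42 as a continued fraction with the Euclidean algorithm:
  139 = 3*42 + 13, so a_0 = 3.
  42 = 3*13 + 3, so a_1 = 3.
  13 = 4*3 + 1, so a_2 = 4.
  3 = 3*1 + 0, so a_3 = 3.
so x = [3; 3, 4, 3].
Convergents (p_i = a_i*p_{i-1} + p_{i-2}, q_i = a_i*q_{i-1} + q_{i-2} with p_{-2}=0, p_{-1}=1, q_{-2}=1, q_{-1}=0), until the denominator exceeds 5:
  i=0: a_0=3, p_0 = 3*1 + 0 = 3, q_0 = 3*0 + 1 = 1.
  i=1: a_1=3, p_1 = 3*3 + 1 = 10, q_1 = 3*1 + 0 = 3.
  i=2: a_2=4, p_2 = 4*10 + 3 = 43, q_2 = 4*3 + 1 = 13.
q_2 = 13 > 5, so the last convergent with denominator <= 5 is p_1/q_1 = 10/3.
The closest fraction with denominator <= 5 is either p_1/q_1 or the intermediate fraction (k*p_1 + p_0)/(k*q_1 + q_0) with the largest k >= 1 whose denominator stays <= 5; these approach x as k grows, and every other convergent or intermediate fraction in range is farther away.
Largest k: floor((5 - q_0)/q_1) = floor((5 - 1)/3) = 1.
That gives (1*10 + 3)/(1*3 + 1) = 13/4.
Compare the errors: |x - 10/3| = |139*3 - 10*42|/(42*3) = 3/126, and |x - 13/4| = |139*4 - 13*42|/(42*4) = 10/168.
Cross-multiplying, 3*168 = 504 < 1260 = 10*126, so 3/126 is smaller: the convergent 10/3 is closer to x than 13/4.

10/3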